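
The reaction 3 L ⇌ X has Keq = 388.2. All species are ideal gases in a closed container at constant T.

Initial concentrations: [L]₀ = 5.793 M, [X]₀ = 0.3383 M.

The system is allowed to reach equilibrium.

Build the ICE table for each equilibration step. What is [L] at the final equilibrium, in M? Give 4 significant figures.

Q₀ = 0.00174 vs Keq = 388.2 ⇒ Q<K, forward
Step 1:
                    L           X
  I             5.793      0.3383
  C            -5.614       1.871
  E            0.1786        2.21
  solve Keq expr → x = 1.871; check Q = 388.2

[L]_eq = 0.1786 M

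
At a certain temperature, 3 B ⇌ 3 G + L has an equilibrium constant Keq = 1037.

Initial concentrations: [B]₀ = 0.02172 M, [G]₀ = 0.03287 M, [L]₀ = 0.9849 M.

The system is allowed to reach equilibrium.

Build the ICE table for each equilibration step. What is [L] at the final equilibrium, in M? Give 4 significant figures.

[L]_eq = 0.9905 M

Q₀ = 3.414 vs Keq = 1037 ⇒ Q<K, forward
Step 1:
                   B          G          L
  Initial    0.02172    0.03287     0.9849
  Change    -0.01683    0.01683   0.005609
  Equil     0.004894     0.0497     0.9905
  solve Keq expr → x = 0.005609; check Q = 1037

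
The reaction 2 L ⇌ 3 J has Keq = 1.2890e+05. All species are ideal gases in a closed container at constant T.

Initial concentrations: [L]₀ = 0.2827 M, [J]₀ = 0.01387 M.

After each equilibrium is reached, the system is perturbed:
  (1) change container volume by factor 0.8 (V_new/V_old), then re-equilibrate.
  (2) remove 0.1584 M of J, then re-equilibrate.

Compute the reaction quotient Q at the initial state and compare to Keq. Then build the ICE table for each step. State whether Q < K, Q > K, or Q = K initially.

Q₀ = 3.3387e-05 vs Keq = 1.2890e+05 ⇒ Q<K, forward
Step 1:
                   L          J
  I           0.2827    0.01387
  C          -0.2819     0.4228
  E       8.0384e-04     0.4367
  solve Keq expr → x = 0.1409; check Q = 1.2890e+05
Then change container volume by factor 0.8 (V_new/V_old).
Step 2:
                   L          J
  I         0.001005     0.5459
  C       1.1805e-04 -1.7708e-04
  E         0.001123     0.5457
  solve Keq expr → x = -5.9027e-05; check Q = 1.2890e+05
Then remove 0.1584 M of J.
Step 3:
                   L          J
  I         0.001123     0.3873
  C       -4.4971e-04 6.7457e-04
  E       6.7314e-04      0.388
  solve Keq expr → x = 2.2486e-04; check Q = 1.2890e+05

Q₀ = 3.3387e-05; Q < K (proceeds forward)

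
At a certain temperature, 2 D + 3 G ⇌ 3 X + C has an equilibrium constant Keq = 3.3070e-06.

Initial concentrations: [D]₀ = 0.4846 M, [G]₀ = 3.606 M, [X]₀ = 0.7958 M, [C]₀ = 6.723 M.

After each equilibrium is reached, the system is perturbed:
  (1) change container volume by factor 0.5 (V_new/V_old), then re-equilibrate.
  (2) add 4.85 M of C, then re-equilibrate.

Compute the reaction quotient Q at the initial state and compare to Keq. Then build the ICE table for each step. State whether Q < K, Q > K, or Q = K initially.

Q₀ = 0.3077 vs Keq = 3.3070e-06 ⇒ Q>K, reverse
Step 1:
                   D          G          X          C
  Initial     0.4846      3.606     0.7958      6.723
  Change      0.5074     0.7611    -0.7611    -0.2537
  Equil        0.992      4.367    0.03473      6.469
  solve Keq expr → x = -0.2537; check Q = 3.3070e-06
Then change container volume by factor 0.5 (V_new/V_old).
Step 2:
                   D          G          X          C
  Initial      1.984      8.734    0.06946      12.94
  Change    -0.01168   -0.01752    0.01752   0.005841
  Equil        1.972      8.717    0.08698      12.94
  solve Keq expr → x = 0.005841; check Q = 3.3070e-06
Then add 4.85 M of C.
Step 3:
                   D          G          X          C
  Initial      1.972      8.717    0.08698      17.79
  Change    0.005682   0.008523  -0.008523  -0.002841
  Equil        1.978      8.725    0.07846      17.79
  solve Keq expr → x = -0.002841; check Q = 3.3070e-06

Q₀ = 0.3077; Q > K (proceeds reverse)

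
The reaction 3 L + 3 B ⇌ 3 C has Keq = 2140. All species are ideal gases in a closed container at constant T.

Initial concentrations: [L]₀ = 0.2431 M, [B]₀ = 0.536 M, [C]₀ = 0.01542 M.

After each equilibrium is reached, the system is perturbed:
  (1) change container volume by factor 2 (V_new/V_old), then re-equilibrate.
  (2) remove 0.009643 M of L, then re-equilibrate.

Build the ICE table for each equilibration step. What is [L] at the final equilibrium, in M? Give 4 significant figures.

[L]_eq = 0.0346 M

Q₀ = 0.001657 vs Keq = 2140 ⇒ Q<K, forward
Step 1:
                    L           B           C
  init         0.2431       0.536     0.01542
  Δ           -0.1952     -0.1952      0.1952
  eq          0.04794      0.3408      0.2106
  solve Keq expr → x = 0.06505; check Q = 2140
Then change container volume by factor 2 (V_new/V_old).
Step 2:
                    L           B           C
  init        0.02397      0.1704      0.1053
  Δ           0.01427     0.01427    -0.01427
  eq          0.03824      0.1847     0.09102
  solve Keq expr → x = -0.004757; check Q = 2140
Then remove 0.009643 M of L.
Step 3:
                    L           B           C
  init         0.0286      0.1847     0.09102
  Δ          0.005999    0.005999   -0.005999
  eq           0.0346      0.1907     0.08502
  solve Keq expr → x = -0.002; check Q = 2140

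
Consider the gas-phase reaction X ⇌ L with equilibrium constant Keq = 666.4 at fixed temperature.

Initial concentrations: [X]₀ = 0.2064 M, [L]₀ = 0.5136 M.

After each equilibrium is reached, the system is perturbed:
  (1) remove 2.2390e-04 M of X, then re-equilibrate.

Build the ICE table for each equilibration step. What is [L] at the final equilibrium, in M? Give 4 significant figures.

Q₀ = 2.488 vs Keq = 666.4 ⇒ Q<K, forward
Step 1:
                   X          L
  I           0.2064     0.5136
  C          -0.2053     0.2053
  E         0.001079     0.7189
  solve Keq expr → x = 0.2053; check Q = 666.4
Then remove 2.2390e-04 M of X.
Step 2:
                   X          L
  I       8.5491e-04     0.7189
  C       2.2356e-04 -2.2356e-04
  E         0.001078     0.7187
  solve Keq expr → x = -2.2356e-04; check Q = 666.4

[L]_eq = 0.7187 M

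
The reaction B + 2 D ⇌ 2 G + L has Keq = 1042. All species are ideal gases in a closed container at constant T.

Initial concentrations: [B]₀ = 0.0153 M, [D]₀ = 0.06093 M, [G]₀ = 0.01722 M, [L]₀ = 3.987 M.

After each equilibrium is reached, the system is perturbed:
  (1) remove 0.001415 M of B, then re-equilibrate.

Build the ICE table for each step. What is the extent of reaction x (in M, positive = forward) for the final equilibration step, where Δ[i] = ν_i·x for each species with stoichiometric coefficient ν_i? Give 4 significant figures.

Q₀ = 20.81 vs Keq = 1042 ⇒ Q<K, forward
Step 1:
                    B           D           G           L
  I            0.0153     0.06093     0.01722       3.987
  C          -0.01122    -0.02245     0.02245     0.01122
  E          0.004077     0.03848     0.03967       3.998
  solve Keq expr → x = 0.01122; check Q = 1042
Then remove 0.001415 M of B.
Step 2:
                    B           D           G           L
  I          0.002662     0.03848     0.03967       3.998
  C        7.9902e-04    0.001598   -0.001598 -7.9902e-04
  E          0.003461     0.04008     0.03807       3.997
  solve Keq expr → x = -7.9902e-04; check Q = 1042

x = -7.9902e-04 M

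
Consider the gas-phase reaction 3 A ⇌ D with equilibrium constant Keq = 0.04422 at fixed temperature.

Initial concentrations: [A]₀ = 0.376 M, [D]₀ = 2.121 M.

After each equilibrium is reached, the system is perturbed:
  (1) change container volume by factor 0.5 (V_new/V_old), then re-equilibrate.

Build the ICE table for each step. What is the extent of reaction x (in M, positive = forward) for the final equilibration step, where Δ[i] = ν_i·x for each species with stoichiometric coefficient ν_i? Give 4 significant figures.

Q₀ = 39.9 vs Keq = 0.04422 ⇒ Q>K, reverse
Step 1:
                    A           D
  init          0.376       2.121
  Δ             2.658      -0.886
  eq            3.034       1.235
  solve Keq expr → x = -0.886; check Q = 0.04422
Then change container volume by factor 0.5 (V_new/V_old).
Step 2:
                    A           D
  init          6.068        2.47
  Δ            -1.938      0.6459
  eq             4.13       3.116
  solve Keq expr → x = 0.6459; check Q = 0.04422

x = 0.6459 M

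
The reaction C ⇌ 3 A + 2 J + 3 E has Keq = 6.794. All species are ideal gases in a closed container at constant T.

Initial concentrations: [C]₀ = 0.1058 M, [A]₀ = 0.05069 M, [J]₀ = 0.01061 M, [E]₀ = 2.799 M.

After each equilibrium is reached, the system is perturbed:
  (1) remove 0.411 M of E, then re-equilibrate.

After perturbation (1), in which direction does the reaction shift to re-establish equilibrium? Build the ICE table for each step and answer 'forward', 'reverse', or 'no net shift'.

Q₀ = 3.0389e-06 vs Keq = 6.794 ⇒ Q<K, forward
Step 1:
                  C         A         J         E
  Initial    0.1058   0.05069   0.01061     2.799
  Change   -0.09814    0.2944    0.1963    0.2944
  Equil    0.007664    0.3451    0.2069     3.093
  solve Keq expr → x = 0.09814; check Q = 6.794
Then remove 0.411 M of E.
Step 2:
                  C         A         J         E
  Initial  0.007664    0.3451    0.2069     2.682
  Change  -0.002126  0.006378  0.004252  0.006378
  Equil    0.005538    0.3515    0.2111     2.689
  solve Keq expr → x = 0.002126; check Q = 6.794

Direction: forward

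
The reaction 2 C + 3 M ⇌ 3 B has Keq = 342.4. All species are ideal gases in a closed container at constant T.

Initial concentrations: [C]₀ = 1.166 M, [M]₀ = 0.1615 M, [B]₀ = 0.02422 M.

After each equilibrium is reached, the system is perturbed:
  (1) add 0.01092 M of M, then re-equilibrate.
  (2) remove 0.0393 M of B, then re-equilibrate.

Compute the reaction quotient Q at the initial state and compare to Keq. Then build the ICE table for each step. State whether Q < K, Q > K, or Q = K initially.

Q₀ = 0.002481 vs Keq = 342.4 ⇒ Q<K, forward
Step 1:
                  C         M         B
  Initial     1.166    0.1615   0.02422
  Change   -0.09281   -0.1392    0.1392
  Equil       1.073   0.02229    0.1634
  solve Keq expr → x = 0.0464; check Q = 342.4
Then add 0.01092 M of M.
Step 2:
                  C         M         B
  Initial     1.073   0.03321    0.1634
  Change  -0.006352 -0.009527  0.009527
  Equil       1.067   0.02368     0.173
  solve Keq expr → x = 0.003176; check Q = 342.4
Then remove 0.0393 M of B.
Step 3:
                  C         M         B
  Initial     1.067   0.02368    0.1337
  Change  -0.003133   -0.0047    0.0047
  Equil       1.064   0.01898    0.1384
  solve Keq expr → x = 0.001567; check Q = 342.4

Q₀ = 0.002481; Q < K (proceeds forward)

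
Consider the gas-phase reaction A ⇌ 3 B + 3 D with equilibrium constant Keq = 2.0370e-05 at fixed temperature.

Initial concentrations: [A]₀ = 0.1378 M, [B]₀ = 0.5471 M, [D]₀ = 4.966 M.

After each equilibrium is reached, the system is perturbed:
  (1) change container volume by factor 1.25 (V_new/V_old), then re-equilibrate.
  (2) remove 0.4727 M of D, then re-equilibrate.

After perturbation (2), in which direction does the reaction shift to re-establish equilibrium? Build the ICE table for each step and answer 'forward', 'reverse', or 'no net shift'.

Q₀ = 145.5 vs Keq = 2.0370e-05 ⇒ Q>K, reverse
Step 1:
                    A           B           D
  I            0.1378      0.5471       4.966
  C             0.181     -0.5429     -0.5429
  E            0.3188    0.004218       4.423
  solve Keq expr → x = -0.181; check Q = 2.0370e-05
Then change container volume by factor 1.25 (V_new/V_old).
Step 2:
                    A           B           D
  I             0.255    0.003374       3.538
  C       -5.0492e-04    0.001515    0.001515
  E            0.2545    0.004889        3.54
  solve Keq expr → x = 5.0492e-04; check Q = 2.0370e-05
Then remove 0.4727 M of D.
Step 3:
                    A           B           D
  I            0.2545    0.004889       3.067
  C       -2.5007e-04  7.5022e-04  7.5022e-04
  E            0.2543    0.005639       3.068
  solve Keq expr → x = 2.5007e-04; check Q = 2.0370e-05

Direction: forward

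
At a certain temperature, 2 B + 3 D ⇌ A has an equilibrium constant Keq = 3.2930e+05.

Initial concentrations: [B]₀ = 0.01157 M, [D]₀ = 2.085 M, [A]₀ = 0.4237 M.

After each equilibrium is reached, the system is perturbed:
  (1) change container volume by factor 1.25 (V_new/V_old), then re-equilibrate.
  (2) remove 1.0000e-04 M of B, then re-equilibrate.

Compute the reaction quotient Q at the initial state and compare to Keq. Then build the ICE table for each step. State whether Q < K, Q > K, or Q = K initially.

Q₀ = 349.2; Q < K (proceeds forward)

Q₀ = 349.2 vs Keq = 3.2930e+05 ⇒ Q<K, forward
Step 1:
                    B           D           A
  init        0.01157       2.085      0.4237
  Δ          -0.01119    -0.01678    0.005593
  eq       3.8387e-04       2.068      0.4293
  solve Keq expr → x = 0.005593; check Q = 3.2930e+05
Then change container volume by factor 1.25 (V_new/V_old).
Step 2:
                    B           D           A
  init     3.0710e-04       1.655      0.3434
  Δ        1.7257e-04  2.5885e-04 -8.6285e-05
  eq       4.7967e-04       1.655      0.3433
  solve Keq expr → x = -8.6285e-05; check Q = 3.2930e+05
Then remove 1.0000e-04 M of B.
Step 3:
                    B           D           A
  init     3.7967e-04       1.655      0.3433
  Δ        9.9900e-05  1.4985e-04 -4.9950e-05
  eq       4.7957e-04       1.655      0.3433
  solve Keq expr → x = -4.9950e-05; check Q = 3.2930e+05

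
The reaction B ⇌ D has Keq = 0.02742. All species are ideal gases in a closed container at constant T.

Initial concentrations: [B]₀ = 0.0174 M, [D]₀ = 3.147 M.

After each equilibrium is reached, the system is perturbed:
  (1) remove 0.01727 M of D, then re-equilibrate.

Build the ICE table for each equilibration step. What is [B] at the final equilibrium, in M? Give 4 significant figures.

[B]_eq = 3.063 M

Q₀ = 180.9 vs Keq = 0.02742 ⇒ Q>K, reverse
Step 1:
                   B          D
  init        0.0174      3.147
  Δ            3.063     -3.063
  eq            3.08    0.08445
  solve Keq expr → x = -3.063; check Q = 0.02742
Then remove 0.01727 M of D.
Step 2:
                   B          D
  init          3.08    0.06718
  Δ         -0.01681    0.01681
  eq           3.063    0.08399
  solve Keq expr → x = 0.01681; check Q = 0.02742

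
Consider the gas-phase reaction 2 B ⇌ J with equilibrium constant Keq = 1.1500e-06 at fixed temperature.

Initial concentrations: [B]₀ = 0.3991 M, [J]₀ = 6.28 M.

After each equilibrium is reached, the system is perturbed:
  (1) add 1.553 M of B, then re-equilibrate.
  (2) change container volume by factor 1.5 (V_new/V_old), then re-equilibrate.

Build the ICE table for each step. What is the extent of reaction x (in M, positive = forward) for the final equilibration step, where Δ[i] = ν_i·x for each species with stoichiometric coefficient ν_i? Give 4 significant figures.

x = -5.3814e-05 M

Q₀ = 39.43 vs Keq = 1.1500e-06 ⇒ Q>K, reverse
Step 1:
                   B          J
  Initial     0.3991       6.28
  Change       12.56      -6.28
  Equil        12.96 1.9312e-04
  solve Keq expr → x = -6.28; check Q = 1.1500e-06
Then add 1.553 M of B.
Step 2:
                   B          J
  Initial      14.51 1.9312e-04
  Change  -9.8115e-05 4.9058e-05
  Equil        14.51 2.4218e-04
  solve Keq expr → x = 4.9058e-05; check Q = 1.1500e-06
Then change container volume by factor 1.5 (V_new/V_old).
Step 3:
                   B          J
  Initial      9.674 1.6145e-04
  Change  1.0763e-04 -5.3814e-05
  Equil        9.675 1.0764e-04
  solve Keq expr → x = -5.3814e-05; check Q = 1.1500e-06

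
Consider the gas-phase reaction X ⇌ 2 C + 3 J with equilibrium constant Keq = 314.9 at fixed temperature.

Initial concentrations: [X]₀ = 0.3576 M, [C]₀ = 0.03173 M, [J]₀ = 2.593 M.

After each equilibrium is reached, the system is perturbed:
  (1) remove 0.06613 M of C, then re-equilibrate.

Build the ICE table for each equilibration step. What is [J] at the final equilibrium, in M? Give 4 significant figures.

Q₀ = 0.04909 vs Keq = 314.9 ⇒ Q<K, forward
Step 1:
                  X         C         J
  Initial    0.3576   0.03173     2.593
  Change    -0.3024    0.6048    0.9073
  Equil     0.05518    0.6366       3.5
  solve Keq expr → x = 0.3024; check Q = 314.9
Then remove 0.06613 M of C.
Step 2:
                  X         C         J
  Initial   0.05518    0.5704       3.5
  Change  -0.007571   0.01514   0.02271
  Equil     0.04761    0.5856     3.523
  solve Keq expr → x = 0.007571; check Q = 314.9

[J]_eq = 3.523 M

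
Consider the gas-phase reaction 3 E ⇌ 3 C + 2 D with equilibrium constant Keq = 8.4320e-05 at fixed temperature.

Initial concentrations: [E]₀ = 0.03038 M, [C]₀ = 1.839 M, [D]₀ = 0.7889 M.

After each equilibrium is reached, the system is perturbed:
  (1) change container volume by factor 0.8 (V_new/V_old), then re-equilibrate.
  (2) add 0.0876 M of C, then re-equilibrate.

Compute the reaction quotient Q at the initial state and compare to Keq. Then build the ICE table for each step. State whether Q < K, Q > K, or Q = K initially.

Q₀ = 1.3805e+05 vs Keq = 8.4320e-05 ⇒ Q>K, reverse
Step 1:
                   E          C          D
  Initial    0.03038      1.839     0.7889
  Change       1.152     -1.152    -0.7682
  Equil        1.183     0.6868    0.02075
  solve Keq expr → x = -0.3841; check Q = 8.4320e-05
Then change container volume by factor 0.8 (V_new/V_old).
Step 2:
                   E          C          D
  Initial      1.478     0.8585    0.02594
  Change    0.007158  -0.007158  -0.004772
  Equil        1.485     0.8513    0.02116
  solve Keq expr → x = -0.002386; check Q = 8.4320e-05
Then add 0.0876 M of C.
Step 3:
                   E          C          D
  Initial      1.485     0.9389    0.02116
  Change    0.004047  -0.004047  -0.002698
  Equil        1.489     0.9349    0.01847
  solve Keq expr → x = -0.001349; check Q = 8.4320e-05

Q₀ = 1.3805e+05; Q > K (proceeds reverse)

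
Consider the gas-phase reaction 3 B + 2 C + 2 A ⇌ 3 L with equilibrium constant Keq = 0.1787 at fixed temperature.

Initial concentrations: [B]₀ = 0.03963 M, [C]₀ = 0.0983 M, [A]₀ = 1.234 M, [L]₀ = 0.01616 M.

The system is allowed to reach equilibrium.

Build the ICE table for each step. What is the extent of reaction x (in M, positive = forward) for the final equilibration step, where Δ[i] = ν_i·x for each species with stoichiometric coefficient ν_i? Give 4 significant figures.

x = -0.003044 M

Q₀ = 4.608 vs Keq = 0.1787 ⇒ Q>K, reverse
Step 1:
                    B           C           A           L
  Initial     0.03963      0.0983       1.234     0.01616
  Change     0.009132    0.006088    0.006088   -0.009132
  Equil       0.04876      0.1044        1.24    0.007028
  solve Keq expr → x = -0.003044; check Q = 0.1787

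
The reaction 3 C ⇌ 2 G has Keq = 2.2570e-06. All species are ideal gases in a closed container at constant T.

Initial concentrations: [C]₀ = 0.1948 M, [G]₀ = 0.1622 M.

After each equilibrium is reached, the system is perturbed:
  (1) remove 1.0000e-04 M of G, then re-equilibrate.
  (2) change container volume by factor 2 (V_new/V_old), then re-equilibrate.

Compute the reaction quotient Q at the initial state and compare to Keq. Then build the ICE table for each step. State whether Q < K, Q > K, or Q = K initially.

Q₀ = 3.559 vs Keq = 2.2570e-06 ⇒ Q>K, reverse
Step 1:
                  C         G
  I          0.1948    0.1622
  C          0.2426   -0.1618
  E          0.4374 4.3467e-04
  solve Keq expr → x = -0.08088; check Q = 2.2570e-06
Then remove 1.0000e-04 M of G.
Step 2:
                  C         G
  I          0.4374 3.3467e-04
  C       -1.4967e-04 9.9777e-05
  E          0.4373 4.3444e-04
  solve Keq expr → x = 4.9888e-05; check Q = 2.2570e-06
Then change container volume by factor 2 (V_new/V_old).
Step 3:
                  C         G
  I          0.2186 2.1722e-04
  C       9.5283e-05 -6.3522e-05
  E          0.2187 1.5370e-04
  solve Keq expr → x = -3.1761e-05; check Q = 2.2570e-06

Q₀ = 3.559; Q > K (proceeds reverse)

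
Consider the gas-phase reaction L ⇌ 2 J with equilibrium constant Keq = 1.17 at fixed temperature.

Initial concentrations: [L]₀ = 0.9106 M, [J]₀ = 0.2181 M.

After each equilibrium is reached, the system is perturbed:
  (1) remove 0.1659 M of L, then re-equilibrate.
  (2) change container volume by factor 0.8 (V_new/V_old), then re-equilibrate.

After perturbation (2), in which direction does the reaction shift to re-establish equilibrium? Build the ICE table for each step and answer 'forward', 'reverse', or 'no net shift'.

Direction: reverse

Q₀ = 0.05224 vs Keq = 1.17 ⇒ Q<K, forward
Step 1:
                    L           J
  I            0.9106      0.2181
  C           -0.3101      0.6201
  E            0.6005      0.8382
  solve Keq expr → x = 0.3101; check Q = 1.17
Then remove 0.1659 M of L.
Step 2:
                    L           J
  I            0.4346      0.8382
  C           0.04468    -0.08936
  E            0.4793      0.7489
  solve Keq expr → x = -0.04468; check Q = 1.17
Then change container volume by factor 0.8 (V_new/V_old).
Step 3:
                    L           J
  I            0.5991      0.9361
  C           0.03676    -0.07352
  E            0.6359      0.8626
  solve Keq expr → x = -0.03676; check Q = 1.17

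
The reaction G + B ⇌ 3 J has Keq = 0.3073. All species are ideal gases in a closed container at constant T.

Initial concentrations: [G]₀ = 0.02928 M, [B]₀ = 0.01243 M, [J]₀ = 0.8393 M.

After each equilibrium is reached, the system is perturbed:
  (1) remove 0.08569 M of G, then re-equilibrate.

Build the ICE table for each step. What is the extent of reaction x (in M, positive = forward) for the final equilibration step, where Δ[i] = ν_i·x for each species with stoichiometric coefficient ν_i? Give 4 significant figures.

x = -0.009367 M

Q₀ = 1624 vs Keq = 0.3073 ⇒ Q>K, reverse
Step 1:
                    G           B           J
  init        0.02928     0.01243      0.8393
  Δ            0.1981      0.1981     -0.5943
  eq           0.2274      0.2105       0.245
  solve Keq expr → x = -0.1981; check Q = 0.3073
Then remove 0.08569 M of G.
Step 2:
                    G           B           J
  init         0.1417      0.2105       0.245
  Δ          0.009367    0.009367     -0.0281
  eq           0.1511      0.2199      0.2169
  solve Keq expr → x = -0.009367; check Q = 0.3073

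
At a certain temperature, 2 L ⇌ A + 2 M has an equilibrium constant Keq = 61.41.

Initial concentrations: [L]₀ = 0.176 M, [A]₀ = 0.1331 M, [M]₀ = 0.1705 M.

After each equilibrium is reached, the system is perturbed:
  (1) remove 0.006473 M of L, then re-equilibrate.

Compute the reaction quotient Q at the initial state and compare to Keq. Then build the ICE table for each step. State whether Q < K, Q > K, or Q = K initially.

Q₀ = 0.1249 vs Keq = 61.41 ⇒ Q<K, forward
Step 1:
                   L          A          M
  Initial      0.176     0.1331     0.1705
  Change     -0.1568     0.0784     0.1568
  Equil      0.01921     0.2115     0.3273
  solve Keq expr → x = 0.0784; check Q = 61.41
Then remove 0.006473 M of L.
Step 2:
                   L          A          M
  Initial    0.01273     0.2115     0.3273
  Change    0.005988  -0.002994  -0.005988
  Equil      0.01872     0.2085     0.3213
  solve Keq expr → x = -0.002994; check Q = 61.41

Q₀ = 0.1249; Q < K (proceeds forward)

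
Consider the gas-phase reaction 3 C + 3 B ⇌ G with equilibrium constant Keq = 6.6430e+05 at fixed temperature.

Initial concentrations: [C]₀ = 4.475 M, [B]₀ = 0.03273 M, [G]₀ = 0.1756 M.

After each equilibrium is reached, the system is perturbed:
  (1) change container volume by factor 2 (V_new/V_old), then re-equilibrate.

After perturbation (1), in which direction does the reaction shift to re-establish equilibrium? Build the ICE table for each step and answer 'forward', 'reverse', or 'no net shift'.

Direction: reverse

Q₀ = 55.89 vs Keq = 6.6430e+05 ⇒ Q<K, forward
Step 1:
                  C         B         G
  Initial     4.475   0.03273    0.1756
  Change   -0.03126  -0.03126   0.01042
  Equil       4.444  0.001472     0.186
  solve Keq expr → x = 0.01042; check Q = 6.6430e+05
Then change container volume by factor 2 (V_new/V_old).
Step 2:
                  C         B         G
  Initial     2.222 7.3613e-04   0.09301
  Change   0.001595  0.001595 -5.3160e-04
  Equil       2.223  0.002331   0.09248
  solve Keq expr → x = -5.3160e-04; check Q = 6.6430e+05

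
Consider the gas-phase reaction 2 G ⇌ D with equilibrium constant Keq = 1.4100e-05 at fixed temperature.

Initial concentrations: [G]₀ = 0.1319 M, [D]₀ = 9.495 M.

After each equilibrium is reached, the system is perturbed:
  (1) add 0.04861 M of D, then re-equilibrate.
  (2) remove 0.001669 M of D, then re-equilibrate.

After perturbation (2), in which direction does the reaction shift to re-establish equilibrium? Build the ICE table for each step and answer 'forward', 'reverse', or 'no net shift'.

Q₀ = 545.8 vs Keq = 1.4100e-05 ⇒ Q>K, reverse
Step 1:
                  G         D
  init       0.1319     9.495
  Δ           18.98     -9.49
  eq          19.11   0.00515
  solve Keq expr → x = -9.49; check Q = 1.4100e-05
Then add 0.04861 M of D.
Step 2:
                  G         D
  init        19.11   0.05376
  Δ         0.09712  -0.04856
  eq          19.21  0.005203
  solve Keq expr → x = -0.04856; check Q = 1.4100e-05
Then remove 0.001669 M of D.
Step 3:
                  G         D
  init        19.21  0.003534
  Δ       -0.003334  0.001667
  eq          19.21  0.005201
  solve Keq expr → x = 0.001667; check Q = 1.4100e-05

Direction: forward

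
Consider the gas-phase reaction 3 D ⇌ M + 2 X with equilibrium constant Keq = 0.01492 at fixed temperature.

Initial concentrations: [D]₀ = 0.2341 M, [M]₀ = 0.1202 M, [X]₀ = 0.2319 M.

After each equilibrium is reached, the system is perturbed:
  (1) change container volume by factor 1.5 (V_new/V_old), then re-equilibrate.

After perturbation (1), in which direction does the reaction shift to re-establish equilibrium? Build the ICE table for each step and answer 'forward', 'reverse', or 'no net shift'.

Q₀ = 0.5039 vs Keq = 0.01492 ⇒ Q>K, reverse
Step 1:
                   D          M          X
  Initial     0.2341     0.1202     0.2319
  Change      0.1659    -0.0553    -0.1106
  Equil          0.4     0.0649     0.1213
  solve Keq expr → x = -0.0553; check Q = 0.01492
Then change container volume by factor 1.5 (V_new/V_old).
Step 2:
                   D          M          X
  Initial     0.2667    0.04327    0.08087
  Change           0          0          0
  Equil       0.2667    0.04327    0.08087
  solve Keq expr → x = 0; check Q = 0.01492

Direction: no net shift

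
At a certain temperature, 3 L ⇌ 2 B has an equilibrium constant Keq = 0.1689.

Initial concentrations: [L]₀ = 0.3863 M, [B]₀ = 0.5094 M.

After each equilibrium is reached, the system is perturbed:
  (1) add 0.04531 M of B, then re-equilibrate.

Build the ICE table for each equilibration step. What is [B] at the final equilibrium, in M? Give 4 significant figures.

[B]_eq = 0.2872 M

Q₀ = 4.501 vs Keq = 0.1689 ⇒ Q>K, reverse
Step 1:
                    L           B
  init         0.3863      0.5094
  Δ            0.3637     -0.2425
  eq             0.75      0.2669
  solve Keq expr → x = -0.1212; check Q = 0.1689
Then add 0.04531 M of B.
Step 2:
                    L           B
  init           0.75      0.3122
  Δ           0.03753    -0.02502
  eq           0.7875      0.2872
  solve Keq expr → x = -0.01251; check Q = 0.1689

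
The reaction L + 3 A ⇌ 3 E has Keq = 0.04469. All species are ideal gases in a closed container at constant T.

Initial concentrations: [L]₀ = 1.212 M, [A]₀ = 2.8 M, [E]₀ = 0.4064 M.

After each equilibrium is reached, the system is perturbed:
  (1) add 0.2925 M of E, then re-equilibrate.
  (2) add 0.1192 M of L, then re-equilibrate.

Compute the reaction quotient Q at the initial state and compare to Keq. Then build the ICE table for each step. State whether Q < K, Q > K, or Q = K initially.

Q₀ = 0.002523 vs Keq = 0.04469 ⇒ Q<K, forward
Step 1:
                  L         A         E
  Initial     1.212       2.8    0.4064
  Change    -0.1487   -0.4462    0.4462
  Equil       1.063     2.354    0.8526
  solve Keq expr → x = 0.1487; check Q = 0.04469
Then add 0.2925 M of E.
Step 2:
                  L         A         E
  Initial     1.063     2.354     1.145
  Change    0.06692    0.2008   -0.2008
  Equil        1.13     2.555    0.9443
  solve Keq expr → x = -0.06692; check Q = 0.04469
Then add 0.1192 M of L.
Step 3:
                  L         A         E
  Initial     1.249     2.555    0.9443
  Change  -0.007285  -0.02186   0.02186
  Equil       1.242     2.533    0.9662
  solve Keq expr → x = 0.007285; check Q = 0.04469

Q₀ = 0.002523; Q < K (proceeds forward)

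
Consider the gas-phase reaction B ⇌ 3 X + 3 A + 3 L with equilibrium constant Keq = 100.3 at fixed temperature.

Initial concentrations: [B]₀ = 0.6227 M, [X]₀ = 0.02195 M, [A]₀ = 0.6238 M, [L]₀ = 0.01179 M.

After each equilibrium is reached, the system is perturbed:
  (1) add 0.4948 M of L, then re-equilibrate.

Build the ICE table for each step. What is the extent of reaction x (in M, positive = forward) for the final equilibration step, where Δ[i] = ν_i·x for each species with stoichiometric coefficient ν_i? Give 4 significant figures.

x = -0.04535 M

Q₀ = 6.7562e-12 vs Keq = 100.3 ⇒ Q<K, forward
Step 1:
                  B         X         A         L
  I          0.6227   0.02195    0.6238   0.01179
  C         -0.4052     1.216     1.216     1.216
  E          0.2175     1.238     1.839     1.227
  solve Keq expr → x = 0.4052; check Q = 100.3
Then add 0.4948 M of L.
Step 2:
                  B         X         A         L
  I          0.2175     1.238     1.839     1.722
  C         0.04535    -0.136    -0.136    -0.136
  E          0.2628     1.102     1.703     1.586
  solve Keq expr → x = -0.04535; check Q = 100.3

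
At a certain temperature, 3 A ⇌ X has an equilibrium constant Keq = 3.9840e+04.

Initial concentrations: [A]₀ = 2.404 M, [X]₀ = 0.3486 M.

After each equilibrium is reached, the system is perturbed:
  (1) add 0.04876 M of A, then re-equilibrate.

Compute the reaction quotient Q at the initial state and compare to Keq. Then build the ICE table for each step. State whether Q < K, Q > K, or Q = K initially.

Q₀ = 0.02509; Q < K (proceeds forward)

Q₀ = 0.02509 vs Keq = 3.9840e+04 ⇒ Q<K, forward
Step 1:
                   A          X
  I            2.404     0.3486
  C           -2.373     0.7911
  E          0.03058       1.14
  solve Keq expr → x = 0.7911; check Q = 3.9840e+04
Then add 0.04876 M of A.
Step 2:
                   A          X
  I          0.07934       1.14
  C         -0.04862    0.01621
  E          0.03073      1.156
  solve Keq expr → x = 0.01621; check Q = 3.9840e+04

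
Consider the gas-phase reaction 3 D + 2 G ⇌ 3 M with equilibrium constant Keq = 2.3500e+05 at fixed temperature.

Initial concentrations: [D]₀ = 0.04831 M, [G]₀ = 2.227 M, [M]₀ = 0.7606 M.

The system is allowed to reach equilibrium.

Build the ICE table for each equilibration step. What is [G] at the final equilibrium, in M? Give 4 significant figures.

Q₀ = 786.9 vs Keq = 2.3500e+05 ⇒ Q<K, forward
Step 1:
                  D         G         M
  I         0.04831     2.227    0.7606
  C        -0.04063  -0.02709   0.04063
  E        0.007676       2.2    0.8012
  solve Keq expr → x = 0.01354; check Q = 2.3500e+05

[G]_eq = 2.2 M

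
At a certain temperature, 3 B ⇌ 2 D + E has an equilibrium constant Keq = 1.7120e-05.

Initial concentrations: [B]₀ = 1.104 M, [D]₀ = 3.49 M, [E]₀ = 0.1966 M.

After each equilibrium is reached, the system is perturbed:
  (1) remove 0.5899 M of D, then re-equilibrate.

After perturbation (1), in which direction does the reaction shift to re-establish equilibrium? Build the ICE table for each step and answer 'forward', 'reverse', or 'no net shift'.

Q₀ = 1.78 vs Keq = 1.7120e-05 ⇒ Q>K, reverse
Step 1:
                    B           D           E
  Initial       1.104        3.49      0.1966
  Change       0.5898     -0.3932     -0.1966
  Equil         1.694       3.097  8.6744e-06
  solve Keq expr → x = -0.1966; check Q = 1.7120e-05
Then remove 0.5899 M of D.
Step 2:
                    B           D           E
  Initial       1.694       2.507  8.6744e-06
  Change  -1.3687e-05  9.1244e-06  4.5622e-06
  Equil         1.694       2.507  1.3237e-05
  solve Keq expr → x = 4.5622e-06; check Q = 1.7120e-05

Direction: forward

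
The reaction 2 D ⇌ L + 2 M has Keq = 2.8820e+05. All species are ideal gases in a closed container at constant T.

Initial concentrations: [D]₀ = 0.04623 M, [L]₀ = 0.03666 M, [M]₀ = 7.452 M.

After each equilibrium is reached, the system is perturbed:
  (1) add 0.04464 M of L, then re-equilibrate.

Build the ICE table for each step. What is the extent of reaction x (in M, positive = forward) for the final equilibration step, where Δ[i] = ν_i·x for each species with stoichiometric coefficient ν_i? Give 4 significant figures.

x = -5.4861e-04 M

Q₀ = 952.6 vs Keq = 2.8820e+05 ⇒ Q<K, forward
Step 1:
                    D           L           M
  I           0.04623     0.03666       7.452
  C          -0.04287     0.02143     0.04287
  E          0.003365     0.05809       7.495
  solve Keq expr → x = 0.02143; check Q = 2.8820e+05
Then add 0.04464 M of L.
Step 2:
                    D           L           M
  I          0.003365      0.1027       7.495
  C          0.001097 -5.4861e-04   -0.001097
  E          0.004462      0.1022       7.494
  solve Keq expr → x = -5.4861e-04; check Q = 2.8820e+05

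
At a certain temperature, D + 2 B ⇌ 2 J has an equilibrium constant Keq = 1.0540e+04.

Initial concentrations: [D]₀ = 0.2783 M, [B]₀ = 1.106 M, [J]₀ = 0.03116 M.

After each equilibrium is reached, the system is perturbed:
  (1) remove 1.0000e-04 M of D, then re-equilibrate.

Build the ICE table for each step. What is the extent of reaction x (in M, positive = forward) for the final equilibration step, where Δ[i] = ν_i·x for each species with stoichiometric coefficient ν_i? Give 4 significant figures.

x = -9.9848e-05 M

Q₀ = 0.002852 vs Keq = 1.0540e+04 ⇒ Q<K, forward
Step 1:
                  D         B         J
  Initial    0.2783     1.106   0.03116
  Change    -0.2782   -0.5564    0.5564
  Equil   1.0842e-04    0.5496    0.5875
  solve Keq expr → x = 0.2782; check Q = 1.0540e+04
Then remove 1.0000e-04 M of D.
Step 2:
                  D         B         J
  Initial 8.4224e-06    0.5496    0.5875
  Change  9.9848e-05 1.9970e-04 -1.9970e-04
  Equil   1.0827e-04    0.5498    0.5873
  solve Keq expr → x = -9.9848e-05; check Q = 1.0540e+04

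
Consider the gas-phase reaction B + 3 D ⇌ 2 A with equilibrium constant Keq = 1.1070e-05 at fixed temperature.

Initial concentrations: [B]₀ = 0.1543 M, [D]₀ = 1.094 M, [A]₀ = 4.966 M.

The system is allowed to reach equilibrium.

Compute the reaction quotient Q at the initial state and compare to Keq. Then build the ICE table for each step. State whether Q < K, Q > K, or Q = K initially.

Q₀ = 122.1; Q > K (proceeds reverse)

Q₀ = 122.1 vs Keq = 1.1070e-05 ⇒ Q>K, reverse
Step 1:
                    B           D           A
  init         0.1543       1.094       4.966
  Δ             2.419       7.256      -4.837
  eq            2.573        8.35      0.1288
  solve Keq expr → x = -2.419; check Q = 1.1070e-05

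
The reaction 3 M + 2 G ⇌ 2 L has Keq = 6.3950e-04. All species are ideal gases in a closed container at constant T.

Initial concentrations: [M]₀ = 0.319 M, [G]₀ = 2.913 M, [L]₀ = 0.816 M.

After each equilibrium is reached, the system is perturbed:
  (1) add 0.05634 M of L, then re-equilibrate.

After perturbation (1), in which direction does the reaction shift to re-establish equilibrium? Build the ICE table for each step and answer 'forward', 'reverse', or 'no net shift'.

Direction: reverse

Q₀ = 2.417 vs Keq = 6.3950e-04 ⇒ Q>K, reverse
Step 1:
                    M           G           L
  Initial       0.319       2.913       0.816
  Change        1.014      0.6762     -0.6762
  Equil         1.333       3.589      0.1398
  solve Keq expr → x = -0.3381; check Q = 6.3950e-04
Then add 0.05634 M of L.
Step 2:
                    M           G           L
  Initial       1.333       3.589      0.1961
  Change      0.06599       0.044      -0.044
  Equil         1.399       3.633      0.1521
  solve Keq expr → x = -0.022; check Q = 6.3950e-04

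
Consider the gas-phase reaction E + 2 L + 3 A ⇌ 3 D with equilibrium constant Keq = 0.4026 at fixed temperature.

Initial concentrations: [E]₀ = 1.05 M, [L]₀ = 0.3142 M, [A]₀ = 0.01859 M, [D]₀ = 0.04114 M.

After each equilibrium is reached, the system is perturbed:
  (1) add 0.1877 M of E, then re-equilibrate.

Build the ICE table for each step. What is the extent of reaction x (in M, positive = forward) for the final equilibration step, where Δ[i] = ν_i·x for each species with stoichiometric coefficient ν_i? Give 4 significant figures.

Q₀ = 104.6 vs Keq = 0.4026 ⇒ Q>K, reverse
Step 1:
                   E          L          A          D
  Initial       1.05     0.3142    0.01859    0.04114
  Change    0.008442    0.01688    0.02532   -0.02532
  Equil        1.058     0.3311    0.04391    0.01582
  solve Keq expr → x = -0.008442; check Q = 0.4026
Then add 0.1877 M of E.
Step 2:
                   E          L          A          D
  Initial      1.246     0.3311    0.04391    0.01582
  Change  -2.1002e-04 -4.2003e-04 -6.3005e-04 6.3005e-04
  Equil        1.246     0.3307    0.04328    0.01645
  solve Keq expr → x = 2.1002e-04; check Q = 0.4026

x = 2.1002e-04 M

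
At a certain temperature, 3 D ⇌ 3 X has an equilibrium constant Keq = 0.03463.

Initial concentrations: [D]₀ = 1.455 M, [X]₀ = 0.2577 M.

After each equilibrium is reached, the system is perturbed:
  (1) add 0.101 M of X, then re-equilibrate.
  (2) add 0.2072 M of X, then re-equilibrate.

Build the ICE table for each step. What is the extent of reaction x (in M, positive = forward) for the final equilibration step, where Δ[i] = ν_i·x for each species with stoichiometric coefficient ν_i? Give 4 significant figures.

x = -0.05209 M

Q₀ = 0.005556 vs Keq = 0.03463 ⇒ Q<K, forward
Step 1:
                   D          X
  Initial      1.455     0.2577
  Change     -0.1633     0.1633
  Equil        1.292      0.421
  solve Keq expr → x = 0.05444; check Q = 0.03463
Then add 0.101 M of X.
Step 2:
                   D          X
  Initial      1.292      0.522
  Change     0.07617   -0.07617
  Equil        1.368     0.4459
  solve Keq expr → x = -0.02539; check Q = 0.03463
Then add 0.2072 M of X.
Step 3:
                   D          X
  Initial      1.368     0.6531
  Change      0.1563    -0.1563
  Equil        1.524     0.4968
  solve Keq expr → x = -0.05209; check Q = 0.03463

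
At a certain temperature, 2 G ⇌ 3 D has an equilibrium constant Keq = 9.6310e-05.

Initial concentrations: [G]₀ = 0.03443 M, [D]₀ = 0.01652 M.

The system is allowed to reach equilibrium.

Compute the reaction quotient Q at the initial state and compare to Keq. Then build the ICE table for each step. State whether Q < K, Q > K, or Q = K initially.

Q₀ = 0.003803; Q > K (proceeds reverse)

Q₀ = 0.003803 vs Keq = 9.6310e-05 ⇒ Q>K, reverse
Step 1:
                  G         D
  I         0.03443   0.01652
  C        0.007335    -0.011
  E         0.04176  0.005518
  solve Keq expr → x = -0.003667; check Q = 9.6310e-05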